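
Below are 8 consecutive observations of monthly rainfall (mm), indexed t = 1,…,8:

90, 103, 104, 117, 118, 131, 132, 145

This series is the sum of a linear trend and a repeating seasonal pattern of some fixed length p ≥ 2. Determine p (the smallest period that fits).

2

First differences y_{t+1} − y_t: 13, 1, 13, 1, 13, 1, …
The difference pattern repeats every 2 terms and not for any smaller step, so p = 2.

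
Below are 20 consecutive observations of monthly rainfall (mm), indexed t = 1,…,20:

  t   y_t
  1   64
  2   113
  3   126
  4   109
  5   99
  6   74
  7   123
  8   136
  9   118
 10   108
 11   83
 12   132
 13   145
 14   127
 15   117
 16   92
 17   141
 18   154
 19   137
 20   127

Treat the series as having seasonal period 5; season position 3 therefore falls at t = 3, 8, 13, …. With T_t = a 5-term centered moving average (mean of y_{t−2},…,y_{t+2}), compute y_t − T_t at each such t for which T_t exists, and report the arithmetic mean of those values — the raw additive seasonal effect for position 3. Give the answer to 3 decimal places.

24.000

Season position 3 occurs at t = 3, 8, 13, 18 (where T_t is defined).
t=3: T_3 = 102.20000; y_3 − T_3 = 126 − 102.20000 = 23.80000
t=8: T_8 = 111.80000; y_8 − T_8 = 136 − 111.80000 = 24.20000
t=13: T_13 = 120.80000; y_13 − T_13 = 145 − 120.80000 = 24.20000
t=18: T_18 = 130.20000; y_18 − T_18 = 154 − 130.20000 = 23.80000
Mean deviation: (23.80000 + 24.20000 + 24.20000 + 23.80000) / 4 = 24.000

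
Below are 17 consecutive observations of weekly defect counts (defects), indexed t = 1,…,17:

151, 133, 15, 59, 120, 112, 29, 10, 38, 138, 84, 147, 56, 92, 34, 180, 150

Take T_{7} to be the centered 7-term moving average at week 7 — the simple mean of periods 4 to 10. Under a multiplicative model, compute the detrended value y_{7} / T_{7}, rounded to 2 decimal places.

Trend T_7 = (59 + 120 + 112 + 29 + 10 + 38 + 138) / 7 = 506/7 = 72.2857
Ratio to trend: 29 / 72.2857 = 0.40

0.40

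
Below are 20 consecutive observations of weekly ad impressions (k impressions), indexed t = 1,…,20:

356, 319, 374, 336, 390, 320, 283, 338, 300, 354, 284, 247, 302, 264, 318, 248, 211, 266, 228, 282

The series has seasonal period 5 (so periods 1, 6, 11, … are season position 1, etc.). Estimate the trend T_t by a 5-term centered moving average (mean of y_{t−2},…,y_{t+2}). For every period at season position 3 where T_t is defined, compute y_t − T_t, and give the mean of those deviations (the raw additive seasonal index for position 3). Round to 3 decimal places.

Season position 3 occurs at t = 3, 8, 13, 18 (where T_t is defined).
t=3: T_3 = 355.00000; y_3 − T_3 = 374 − 355.00000 = 19.00000
t=8: T_8 = 319.00000; y_8 − T_8 = 338 − 319.00000 = 19.00000
t=13: T_13 = 283.00000; y_13 − T_13 = 302 − 283.00000 = 19.00000
t=18: T_18 = 247.00000; y_18 − T_18 = 266 − 247.00000 = 19.00000
Mean deviation: (19.00000 + 19.00000 + 19.00000 + 19.00000) / 4 = 19.000

19.000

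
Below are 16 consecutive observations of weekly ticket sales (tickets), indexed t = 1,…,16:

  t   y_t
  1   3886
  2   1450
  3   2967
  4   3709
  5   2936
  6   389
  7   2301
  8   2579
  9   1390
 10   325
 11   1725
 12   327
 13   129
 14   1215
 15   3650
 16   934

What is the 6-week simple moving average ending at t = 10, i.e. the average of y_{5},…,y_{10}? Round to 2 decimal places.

Sum of periods 5–10: 2936 + 389 + 2301 + 2579 + 1390 + 325 = 9920
Divide by 6: 9920 / 6 = 1653.33

1653.33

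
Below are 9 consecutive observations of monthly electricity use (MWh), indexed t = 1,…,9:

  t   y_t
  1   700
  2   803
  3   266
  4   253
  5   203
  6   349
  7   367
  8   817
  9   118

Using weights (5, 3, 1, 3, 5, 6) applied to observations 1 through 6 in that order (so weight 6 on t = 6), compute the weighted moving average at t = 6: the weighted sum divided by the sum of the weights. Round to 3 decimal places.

Weighted sum: 5·700 + 3·803 + 1·266 + 3·253 + 5·203 + 6·349 = 3500 + 2409 + 266 + 759 + 1015 + 2094 = 10043
Weight total: 5 + 3 + 1 + 3 + 5 + 6 = 23
WMA = 10043 / 23 = 436.652

436.652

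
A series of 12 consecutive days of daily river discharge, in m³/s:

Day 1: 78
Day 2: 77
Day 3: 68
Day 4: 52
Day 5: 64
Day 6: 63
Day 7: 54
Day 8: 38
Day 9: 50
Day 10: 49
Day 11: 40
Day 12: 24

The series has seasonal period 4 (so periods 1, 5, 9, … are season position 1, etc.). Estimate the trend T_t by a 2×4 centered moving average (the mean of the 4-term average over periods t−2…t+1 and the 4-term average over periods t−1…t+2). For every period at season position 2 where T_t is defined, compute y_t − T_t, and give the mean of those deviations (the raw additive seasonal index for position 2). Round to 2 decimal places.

6.50

Season position 2 occurs at t = 6, 10 (where T_t is defined).
t=6: T_6 = 56.5000; y_6 − T_6 = 63 − 56.5000 = 6.5000
t=10: T_10 = 42.5000; y_10 − T_10 = 49 − 42.5000 = 6.5000
Mean deviation: (6.5000 + 6.5000) / 2 = 6.50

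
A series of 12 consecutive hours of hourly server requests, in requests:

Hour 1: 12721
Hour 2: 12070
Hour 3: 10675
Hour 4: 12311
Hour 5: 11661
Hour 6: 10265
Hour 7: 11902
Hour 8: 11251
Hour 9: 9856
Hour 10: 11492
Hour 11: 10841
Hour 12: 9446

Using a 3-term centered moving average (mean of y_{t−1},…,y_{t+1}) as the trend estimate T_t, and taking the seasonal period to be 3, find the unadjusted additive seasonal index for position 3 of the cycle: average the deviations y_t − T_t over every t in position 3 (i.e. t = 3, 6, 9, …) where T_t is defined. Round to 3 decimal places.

Season position 3 occurs at t = 3, 6, 9 (where T_t is defined).
t=3: T_3 = 11685.33333; y_3 − T_3 = 10675 − 11685.33333 = -1010.33333
t=6: T_6 = 11276.00000; y_6 − T_6 = 10265 − 11276.00000 = -1011.00000
t=9: T_9 = 10866.33333; y_9 − T_9 = 9856 − 10866.33333 = -1010.33333
Mean deviation: (-1010.33333 + -1011.00000 + -1010.33333) / 3 = -1010.556

-1010.556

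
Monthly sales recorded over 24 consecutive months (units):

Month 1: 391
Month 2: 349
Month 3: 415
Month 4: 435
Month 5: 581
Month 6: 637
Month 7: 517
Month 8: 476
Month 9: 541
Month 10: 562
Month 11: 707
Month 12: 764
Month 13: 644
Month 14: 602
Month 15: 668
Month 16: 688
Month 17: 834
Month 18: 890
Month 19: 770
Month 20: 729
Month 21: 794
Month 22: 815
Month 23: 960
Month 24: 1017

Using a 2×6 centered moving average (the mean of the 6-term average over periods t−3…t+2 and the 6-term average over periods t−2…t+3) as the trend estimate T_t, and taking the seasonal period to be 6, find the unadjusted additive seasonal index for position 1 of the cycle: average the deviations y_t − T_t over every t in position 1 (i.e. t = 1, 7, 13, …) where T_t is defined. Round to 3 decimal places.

-24.611

Season position 1 occurs at t = 7, 13, 19 (where T_t is defined).
t=7: T_7 = 541.75000; y_7 − T_7 = 517 − 541.75000 = -24.75000
t=13: T_13 = 668.33333; y_13 − T_13 = 644 − 668.33333 = -24.33333
t=19: T_19 = 794.75000; y_19 − T_19 = 770 − 794.75000 = -24.75000
Mean deviation: (-24.75000 + -24.33333 + -24.75000) / 3 = -24.611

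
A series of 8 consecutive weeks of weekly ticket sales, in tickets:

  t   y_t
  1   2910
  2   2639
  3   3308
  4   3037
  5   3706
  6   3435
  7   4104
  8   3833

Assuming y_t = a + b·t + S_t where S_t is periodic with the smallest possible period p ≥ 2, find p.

First differences y_{t+1} − y_t: -271, 669, -271, 669, -271, 669, …
The difference pattern repeats every 2 terms and not for any smaller step, so p = 2.

2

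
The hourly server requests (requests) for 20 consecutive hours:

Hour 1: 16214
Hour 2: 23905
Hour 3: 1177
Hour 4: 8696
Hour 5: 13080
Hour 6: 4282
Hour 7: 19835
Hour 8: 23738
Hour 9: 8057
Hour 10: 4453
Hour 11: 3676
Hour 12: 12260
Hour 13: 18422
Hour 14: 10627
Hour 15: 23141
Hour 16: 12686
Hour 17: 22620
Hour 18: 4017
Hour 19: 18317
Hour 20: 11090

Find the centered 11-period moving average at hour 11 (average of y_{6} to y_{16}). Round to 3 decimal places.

12834.273

Sum of periods 6–16: 4282 + 19835 + 23738 + 8057 + 4453 + 3676 + 12260 + 18422 + 10627 + 23141 + 12686 = 141177
Divide by 11: 141177 / 11 = 12834.273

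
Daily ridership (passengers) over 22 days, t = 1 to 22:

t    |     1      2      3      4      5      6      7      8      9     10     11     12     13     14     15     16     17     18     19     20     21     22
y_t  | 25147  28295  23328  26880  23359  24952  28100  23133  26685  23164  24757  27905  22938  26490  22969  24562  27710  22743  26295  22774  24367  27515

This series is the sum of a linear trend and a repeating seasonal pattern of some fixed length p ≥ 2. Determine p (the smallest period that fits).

5

First differences y_{t+1} − y_t: 3148, -4967, 3552, -3521, 1593, 3148, -4967, 3552, -3521, 1593, 3148, -4967, …
The difference pattern repeats every 5 terms and not for any smaller step, so p = 5.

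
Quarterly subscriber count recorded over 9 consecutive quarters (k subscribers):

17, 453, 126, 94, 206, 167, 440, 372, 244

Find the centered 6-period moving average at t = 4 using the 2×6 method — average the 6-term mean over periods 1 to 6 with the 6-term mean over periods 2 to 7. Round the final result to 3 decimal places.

Sum over 1–6: 17 + 453 + 126 + 94 + 206 + 167 = 1063
Sum over 2–7: 453 + 126 + 94 + 206 + 167 + 440 = 1486
CMA at t=4 = (1063 + 1486) / (2·6) = 2549 / 12 = 212.417

212.417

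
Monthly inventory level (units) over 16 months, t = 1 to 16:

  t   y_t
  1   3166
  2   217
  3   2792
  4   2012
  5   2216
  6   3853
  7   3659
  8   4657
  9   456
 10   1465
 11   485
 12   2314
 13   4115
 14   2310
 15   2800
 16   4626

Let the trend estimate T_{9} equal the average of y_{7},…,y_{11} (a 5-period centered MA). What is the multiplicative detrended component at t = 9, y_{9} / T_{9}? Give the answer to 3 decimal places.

Trend T_9 = (3659 + 4657 + 456 + 1465 + 485) / 5 = 10722/5 = 2144.40000
Ratio to trend: 456 / 2144.40000 = 0.213

0.213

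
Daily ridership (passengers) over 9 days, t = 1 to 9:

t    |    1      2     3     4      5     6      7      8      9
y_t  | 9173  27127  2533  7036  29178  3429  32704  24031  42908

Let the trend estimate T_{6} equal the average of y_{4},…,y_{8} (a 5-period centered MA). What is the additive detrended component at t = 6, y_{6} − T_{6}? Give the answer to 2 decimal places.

Trend T_6 = (7036 + 29178 + 3429 + 32704 + 24031) / 5 = 96378/5 = 19275.6000
Detrended value: 3429 − 19275.6000 = -15846.60

-15846.60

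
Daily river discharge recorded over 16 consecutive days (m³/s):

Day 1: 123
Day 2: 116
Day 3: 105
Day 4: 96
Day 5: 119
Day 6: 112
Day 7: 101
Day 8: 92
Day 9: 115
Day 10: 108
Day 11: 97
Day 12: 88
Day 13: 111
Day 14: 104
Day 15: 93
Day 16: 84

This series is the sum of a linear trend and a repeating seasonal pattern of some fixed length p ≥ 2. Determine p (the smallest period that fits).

First differences y_{t+1} − y_t: -7, -11, -9, 23, -7, -11, -9, 23, -7, -11, …
The difference pattern repeats every 4 terms and not for any smaller step, so p = 4.

4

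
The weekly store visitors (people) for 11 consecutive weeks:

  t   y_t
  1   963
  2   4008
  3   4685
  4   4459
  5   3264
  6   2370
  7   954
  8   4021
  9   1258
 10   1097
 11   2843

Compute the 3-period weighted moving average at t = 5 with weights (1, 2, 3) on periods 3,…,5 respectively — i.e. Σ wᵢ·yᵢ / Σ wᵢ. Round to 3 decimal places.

3899.167

Weighted sum: 1·4685 + 2·4459 + 3·3264 = 4685 + 8918 + 9792 = 23395
Weight total: 1 + 2 + 3 = 6
WMA = 23395 / 6 = 3899.167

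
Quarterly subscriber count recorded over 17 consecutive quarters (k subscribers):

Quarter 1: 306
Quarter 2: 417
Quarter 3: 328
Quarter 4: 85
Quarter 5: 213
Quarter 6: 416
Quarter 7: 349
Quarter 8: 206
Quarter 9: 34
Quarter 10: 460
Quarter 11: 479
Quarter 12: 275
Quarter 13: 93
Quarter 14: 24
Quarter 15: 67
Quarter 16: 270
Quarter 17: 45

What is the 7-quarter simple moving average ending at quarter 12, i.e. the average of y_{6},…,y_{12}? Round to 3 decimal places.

Sum of periods 6–12: 416 + 349 + 206 + 34 + 460 + 479 + 275 = 2219
Divide by 7: 2219 / 7 = 317.000

317.000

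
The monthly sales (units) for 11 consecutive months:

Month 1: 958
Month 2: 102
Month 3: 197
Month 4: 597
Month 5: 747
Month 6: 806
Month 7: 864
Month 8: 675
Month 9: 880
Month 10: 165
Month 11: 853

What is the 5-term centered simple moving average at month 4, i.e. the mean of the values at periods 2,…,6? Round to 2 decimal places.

489.80

Sum of periods 2–6: 102 + 197 + 597 + 747 + 806 = 2449
Divide by 5: 2449 / 5 = 489.80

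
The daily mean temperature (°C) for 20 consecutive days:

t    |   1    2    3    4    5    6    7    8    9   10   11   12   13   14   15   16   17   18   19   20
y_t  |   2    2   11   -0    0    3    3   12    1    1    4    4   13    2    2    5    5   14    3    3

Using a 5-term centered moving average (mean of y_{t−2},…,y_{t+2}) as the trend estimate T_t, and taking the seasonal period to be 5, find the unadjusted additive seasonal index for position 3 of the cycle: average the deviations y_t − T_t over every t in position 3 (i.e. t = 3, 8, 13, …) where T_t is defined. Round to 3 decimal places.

8.000

Season position 3 occurs at t = 3, 8, 13, 18 (where T_t is defined).
t=3: T_3 = 3.00000; y_3 − T_3 = 11 − 3.00000 = 8.00000
t=8: T_8 = 4.00000; y_8 − T_8 = 12 − 4.00000 = 8.00000
t=13: T_13 = 5.00000; y_13 − T_13 = 13 − 5.00000 = 8.00000
t=18: T_18 = 6.00000; y_18 − T_18 = 14 − 6.00000 = 8.00000
Mean deviation: (8.00000 + 8.00000 + 8.00000 + 8.00000) / 4 = 8.000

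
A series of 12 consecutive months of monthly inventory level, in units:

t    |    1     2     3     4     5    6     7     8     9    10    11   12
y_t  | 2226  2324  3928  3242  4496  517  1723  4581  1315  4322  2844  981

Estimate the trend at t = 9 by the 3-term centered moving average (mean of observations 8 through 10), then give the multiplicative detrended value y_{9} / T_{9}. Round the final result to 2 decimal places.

Trend T_9 = (4581 + 1315 + 4322) / 3 = 10218/3 = 3406.0000
Ratio to trend: 1315 / 3406.0000 = 0.39

0.39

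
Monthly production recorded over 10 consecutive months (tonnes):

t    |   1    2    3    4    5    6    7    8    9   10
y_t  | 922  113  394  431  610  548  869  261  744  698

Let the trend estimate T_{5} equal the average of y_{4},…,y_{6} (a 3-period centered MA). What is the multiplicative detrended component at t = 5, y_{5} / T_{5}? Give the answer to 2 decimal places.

1.15

Trend T_5 = (431 + 610 + 548) / 3 = 1589/3 = 529.6667
Ratio to trend: 610 / 529.6667 = 1.15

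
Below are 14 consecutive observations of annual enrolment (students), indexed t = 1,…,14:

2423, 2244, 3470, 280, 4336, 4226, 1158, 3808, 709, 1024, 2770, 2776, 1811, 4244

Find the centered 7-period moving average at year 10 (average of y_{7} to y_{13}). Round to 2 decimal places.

2008.00

Sum of periods 7–13: 1158 + 3808 + 709 + 1024 + 2770 + 2776 + 1811 = 14056
Divide by 7: 14056 / 7 = 2008.00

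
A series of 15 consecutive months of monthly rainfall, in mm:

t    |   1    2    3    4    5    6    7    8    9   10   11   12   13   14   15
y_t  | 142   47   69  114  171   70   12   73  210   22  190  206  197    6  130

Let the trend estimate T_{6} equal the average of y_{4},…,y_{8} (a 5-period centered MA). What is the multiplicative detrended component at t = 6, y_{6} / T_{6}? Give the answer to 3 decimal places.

Trend T_6 = (114 + 171 + 70 + 12 + 73) / 5 = 440/5 = 88.00000
Ratio to trend: 70 / 88.00000 = 0.795

0.795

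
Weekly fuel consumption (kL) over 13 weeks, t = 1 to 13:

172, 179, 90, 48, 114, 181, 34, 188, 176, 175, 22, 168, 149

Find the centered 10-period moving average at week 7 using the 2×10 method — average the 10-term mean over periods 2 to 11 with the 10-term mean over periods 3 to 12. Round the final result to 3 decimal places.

Sum over 2–11: 179 + 90 + 48 + 114 + 181 + 34 + 188 + 176 + 175 + 22 = 1207
Sum over 3–12: 90 + 48 + 114 + 181 + 34 + 188 + 176 + 175 + 22 + 168 = 1196
CMA at t=7 = (1207 + 1196) / (2·10) = 2403 / 20 = 120.150

120.150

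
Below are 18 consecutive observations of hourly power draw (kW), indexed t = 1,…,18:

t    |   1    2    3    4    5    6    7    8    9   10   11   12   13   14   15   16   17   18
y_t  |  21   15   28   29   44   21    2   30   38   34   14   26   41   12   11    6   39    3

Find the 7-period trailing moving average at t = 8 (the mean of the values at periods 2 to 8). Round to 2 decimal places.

Sum of periods 2–8: 15 + 28 + 29 + 44 + 21 + 2 + 30 = 169
Divide by 7: 169 / 7 = 24.14

24.14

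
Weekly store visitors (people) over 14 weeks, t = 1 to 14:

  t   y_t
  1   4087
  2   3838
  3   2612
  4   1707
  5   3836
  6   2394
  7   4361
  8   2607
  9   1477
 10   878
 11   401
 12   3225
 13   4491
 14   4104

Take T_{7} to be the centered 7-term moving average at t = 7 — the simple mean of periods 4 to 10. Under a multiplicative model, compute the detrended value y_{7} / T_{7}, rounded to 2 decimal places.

1.77

Trend T_7 = (1707 + 3836 + 2394 + 4361 + 2607 + 1477 + 878) / 7 = 17260/7 = 2465.7143
Ratio to trend: 4361 / 2465.7143 = 1.77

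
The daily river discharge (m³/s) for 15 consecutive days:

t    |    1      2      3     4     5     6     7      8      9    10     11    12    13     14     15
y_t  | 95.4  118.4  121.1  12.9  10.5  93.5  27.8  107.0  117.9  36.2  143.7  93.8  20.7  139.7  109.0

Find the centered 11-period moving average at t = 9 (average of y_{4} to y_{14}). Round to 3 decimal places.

Sum of periods 4–14: 12.9 + 10.5 + 93.5 + 27.8 + 107.0 + 117.9 + 36.2 + 143.7 + 93.8 + 20.7 + 139.7 = 803.7
Divide by 11: 803.7 / 11 = 73.064

73.064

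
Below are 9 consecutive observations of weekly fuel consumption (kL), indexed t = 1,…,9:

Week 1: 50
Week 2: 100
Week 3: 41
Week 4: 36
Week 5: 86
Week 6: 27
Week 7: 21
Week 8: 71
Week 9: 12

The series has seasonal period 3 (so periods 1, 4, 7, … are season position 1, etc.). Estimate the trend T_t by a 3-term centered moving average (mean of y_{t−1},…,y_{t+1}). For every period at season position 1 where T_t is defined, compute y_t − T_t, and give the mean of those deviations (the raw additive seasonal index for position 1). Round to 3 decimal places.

Season position 1 occurs at t = 4, 7 (where T_t is defined).
t=4: T_4 = 54.33333; y_4 − T_4 = 36 − 54.33333 = -18.33333
t=7: T_7 = 39.66667; y_7 − T_7 = 21 − 39.66667 = -18.66667
Mean deviation: (-18.33333 + -18.66667) / 2 = -18.500

-18.500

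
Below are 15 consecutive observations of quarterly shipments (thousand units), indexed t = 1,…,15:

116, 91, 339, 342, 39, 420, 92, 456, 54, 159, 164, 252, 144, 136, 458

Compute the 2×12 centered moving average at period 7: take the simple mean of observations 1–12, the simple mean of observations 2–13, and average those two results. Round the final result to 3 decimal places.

211.500

Sum over 1–12: 116 + 91 + 339 + 342 + 39 + 420 + 92 + 456 + 54 + 159 + 164 + 252 = 2524
Sum over 2–13: 91 + 339 + 342 + 39 + 420 + 92 + 456 + 54 + 159 + 164 + 252 + 144 = 2552
CMA at t=7 = (2524 + 2552) / (2·12) = 5076 / 24 = 211.500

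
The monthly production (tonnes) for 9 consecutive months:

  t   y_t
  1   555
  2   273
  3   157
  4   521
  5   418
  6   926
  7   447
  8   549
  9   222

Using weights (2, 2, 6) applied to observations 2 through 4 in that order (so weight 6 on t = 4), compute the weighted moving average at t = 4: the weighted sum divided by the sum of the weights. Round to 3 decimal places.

398.600

Weighted sum: 2·273 + 2·157 + 6·521 = 546 + 314 + 3126 = 3986
Weight total: 2 + 2 + 6 = 10
WMA = 3986 / 10 = 398.600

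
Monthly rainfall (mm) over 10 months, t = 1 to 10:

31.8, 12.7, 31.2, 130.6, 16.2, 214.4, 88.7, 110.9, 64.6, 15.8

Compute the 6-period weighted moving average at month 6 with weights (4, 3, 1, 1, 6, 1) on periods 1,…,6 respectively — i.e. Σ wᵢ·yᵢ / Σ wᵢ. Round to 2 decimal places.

39.92

Weighted sum: 4·31.8 + 3·12.7 + 1·31.2 + 1·130.6 + 6·16.2 + 1·214.4 = 127.2 + 38.1 + 31.2 + 130.6 + 97.2 + 214.4 = 638.7
Weight total: 4 + 3 + 1 + 1 + 6 + 1 = 16
WMA = 638.7 / 16 = 39.92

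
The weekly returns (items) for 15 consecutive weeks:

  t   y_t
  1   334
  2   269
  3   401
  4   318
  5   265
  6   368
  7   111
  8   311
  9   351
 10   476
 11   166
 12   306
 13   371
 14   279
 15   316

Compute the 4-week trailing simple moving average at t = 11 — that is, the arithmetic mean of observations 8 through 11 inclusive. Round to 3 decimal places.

Sum of periods 8–11: 311 + 351 + 476 + 166 = 1304
Divide by 4: 1304 / 4 = 326.000

326.000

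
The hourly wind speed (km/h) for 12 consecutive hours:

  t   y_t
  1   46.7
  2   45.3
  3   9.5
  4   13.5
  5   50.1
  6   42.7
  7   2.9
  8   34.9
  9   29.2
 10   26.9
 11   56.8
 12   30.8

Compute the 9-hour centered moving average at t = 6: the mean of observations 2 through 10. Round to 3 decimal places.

28.333

Sum of periods 2–10: 45.3 + 9.5 + 13.5 + 50.1 + 42.7 + 2.9 + 34.9 + 29.2 + 26.9 = 255.0
Divide by 9: 255.0 / 9 = 28.333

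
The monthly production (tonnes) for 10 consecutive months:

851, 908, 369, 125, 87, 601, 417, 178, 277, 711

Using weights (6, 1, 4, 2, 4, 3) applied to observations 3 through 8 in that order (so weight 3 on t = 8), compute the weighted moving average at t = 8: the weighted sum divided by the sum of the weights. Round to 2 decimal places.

Weighted sum: 6·369 + 1·125 + 4·87 + 2·601 + 4·417 + 3·178 = 2214 + 125 + 348 + 1202 + 1668 + 534 = 6091
Weight total: 6 + 1 + 4 + 2 + 4 + 3 = 20
WMA = 6091 / 20 = 304.55

304.55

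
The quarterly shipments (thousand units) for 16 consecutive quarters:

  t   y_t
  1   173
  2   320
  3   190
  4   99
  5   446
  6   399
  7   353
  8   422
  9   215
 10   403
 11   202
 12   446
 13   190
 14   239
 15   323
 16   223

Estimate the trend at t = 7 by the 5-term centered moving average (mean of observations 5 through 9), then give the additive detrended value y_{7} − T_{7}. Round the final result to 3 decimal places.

Trend T_7 = (446 + 399 + 353 + 422 + 215) / 5 = 1835/5 = 367.00000
Detrended value: 353 − 367.00000 = -14.000

-14.000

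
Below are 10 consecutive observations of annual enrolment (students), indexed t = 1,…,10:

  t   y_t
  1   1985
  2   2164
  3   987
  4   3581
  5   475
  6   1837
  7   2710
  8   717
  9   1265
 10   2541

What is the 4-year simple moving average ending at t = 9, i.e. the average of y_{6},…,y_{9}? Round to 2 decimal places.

Sum of periods 6–9: 1837 + 2710 + 717 + 1265 = 6529
Divide by 4: 6529 / 4 = 1632.25

1632.25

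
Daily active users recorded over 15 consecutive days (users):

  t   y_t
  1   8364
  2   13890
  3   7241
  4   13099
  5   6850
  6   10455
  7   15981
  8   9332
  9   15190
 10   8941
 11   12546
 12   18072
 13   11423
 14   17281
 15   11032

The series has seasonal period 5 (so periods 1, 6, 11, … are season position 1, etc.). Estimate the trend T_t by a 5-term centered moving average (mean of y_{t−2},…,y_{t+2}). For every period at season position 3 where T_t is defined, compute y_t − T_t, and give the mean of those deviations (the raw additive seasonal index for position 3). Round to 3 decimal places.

Season position 3 occurs at t = 3, 8, 13 (where T_t is defined).
t=3: T_3 = 9888.80000; y_3 − T_3 = 7241 − 9888.80000 = -2647.80000
t=8: T_8 = 11979.80000; y_8 − T_8 = 9332 − 11979.80000 = -2647.80000
t=13: T_13 = 14070.80000; y_13 − T_13 = 11423 − 14070.80000 = -2647.80000
Mean deviation: (-2647.80000 + -2647.80000 + -2647.80000) / 3 = -2647.800

-2647.800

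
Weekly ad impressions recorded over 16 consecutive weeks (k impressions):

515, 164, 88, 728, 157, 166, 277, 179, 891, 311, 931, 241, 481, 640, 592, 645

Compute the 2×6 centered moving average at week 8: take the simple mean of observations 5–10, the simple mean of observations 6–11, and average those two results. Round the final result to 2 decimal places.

394.67

Sum over 5–10: 157 + 166 + 277 + 179 + 891 + 311 = 1981
Sum over 6–11: 166 + 277 + 179 + 891 + 311 + 931 = 2755
CMA at t=8 = (1981 + 2755) / (2·6) = 4736 / 12 = 394.67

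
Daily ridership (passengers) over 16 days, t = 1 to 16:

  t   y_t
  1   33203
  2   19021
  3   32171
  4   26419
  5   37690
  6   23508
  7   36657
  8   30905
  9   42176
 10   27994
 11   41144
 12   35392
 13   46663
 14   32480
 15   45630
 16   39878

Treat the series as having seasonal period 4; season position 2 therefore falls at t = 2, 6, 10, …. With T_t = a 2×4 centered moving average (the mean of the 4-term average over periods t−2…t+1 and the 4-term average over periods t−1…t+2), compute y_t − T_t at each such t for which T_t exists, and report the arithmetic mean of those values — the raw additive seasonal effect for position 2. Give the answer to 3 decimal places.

-8121.625

Season position 2 occurs at t = 6, 10, 14 (where T_t is defined).
t=6: T_6 = 31629.25000; y_6 − T_6 = 23508 − 31629.25000 = -8121.25000
t=10: T_10 = 36115.62500; y_10 − T_10 = 27994 − 36115.62500 = -8121.62500
t=14: T_14 = 40602.00000; y_14 − T_14 = 32480 − 40602.00000 = -8122.00000
Mean deviation: (-8121.25000 + -8121.62500 + -8122.00000) / 3 = -8121.625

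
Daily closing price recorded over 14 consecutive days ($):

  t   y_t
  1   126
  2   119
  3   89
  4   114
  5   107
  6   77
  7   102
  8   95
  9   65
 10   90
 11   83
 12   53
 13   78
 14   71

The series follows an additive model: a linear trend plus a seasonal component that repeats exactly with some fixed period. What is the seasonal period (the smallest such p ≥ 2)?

First differences y_{t+1} − y_t: -7, -30, 25, -7, -30, 25, -7, -30, …
The difference pattern repeats every 3 terms and not for any smaller step, so p = 3.

3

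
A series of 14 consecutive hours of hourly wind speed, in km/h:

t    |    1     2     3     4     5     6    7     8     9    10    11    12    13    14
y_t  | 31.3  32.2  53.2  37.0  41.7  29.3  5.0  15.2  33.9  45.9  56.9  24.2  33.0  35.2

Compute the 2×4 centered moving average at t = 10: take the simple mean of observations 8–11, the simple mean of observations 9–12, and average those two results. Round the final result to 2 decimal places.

39.10

Sum over 8–11: 15.2 + 33.9 + 45.9 + 56.9 = 151.9
Sum over 9–12: 33.9 + 45.9 + 56.9 + 24.2 = 160.9
CMA at t=10 = (151.9 + 160.9) / (2·4) = 312.8 / 8 = 39.10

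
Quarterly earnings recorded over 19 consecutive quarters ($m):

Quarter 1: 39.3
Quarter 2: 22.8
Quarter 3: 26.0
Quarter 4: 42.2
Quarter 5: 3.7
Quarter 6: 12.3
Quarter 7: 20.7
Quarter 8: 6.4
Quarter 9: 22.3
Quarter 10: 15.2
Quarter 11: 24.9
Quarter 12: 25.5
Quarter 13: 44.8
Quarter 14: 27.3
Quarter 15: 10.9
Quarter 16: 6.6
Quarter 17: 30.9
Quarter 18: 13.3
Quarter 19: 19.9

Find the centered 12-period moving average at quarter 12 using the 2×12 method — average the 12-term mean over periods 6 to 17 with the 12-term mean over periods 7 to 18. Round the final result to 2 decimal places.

Sum over 6–17: 12.3 + 20.7 + 6.4 + 22.3 + 15.2 + 24.9 + 25.5 + 44.8 + 27.3 + 10.9 + 6.6 + 30.9 = 247.8
Sum over 7–18: 20.7 + 6.4 + 22.3 + 15.2 + 24.9 + 25.5 + 44.8 + 27.3 + 10.9 + 6.6 + 30.9 + 13.3 = 248.8
CMA at t=12 = (247.8 + 248.8) / (2·12) = 496.6 / 24 = 20.69

20.69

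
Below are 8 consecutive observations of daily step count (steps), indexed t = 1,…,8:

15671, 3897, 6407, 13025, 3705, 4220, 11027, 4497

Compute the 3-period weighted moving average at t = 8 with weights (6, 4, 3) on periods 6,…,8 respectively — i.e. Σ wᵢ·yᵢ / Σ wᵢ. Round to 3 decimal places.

6378.385

Weighted sum: 6·4220 + 4·11027 + 3·4497 = 25320 + 44108 + 13491 = 82919
Weight total: 6 + 4 + 3 = 13
WMA = 82919 / 13 = 6378.385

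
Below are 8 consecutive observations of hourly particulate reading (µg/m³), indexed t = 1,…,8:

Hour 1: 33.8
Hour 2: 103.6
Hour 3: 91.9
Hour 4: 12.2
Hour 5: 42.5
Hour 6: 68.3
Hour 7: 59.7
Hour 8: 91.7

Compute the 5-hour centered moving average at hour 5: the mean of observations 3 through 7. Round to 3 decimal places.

54.920

Sum of periods 3–7: 91.9 + 12.2 + 42.5 + 68.3 + 59.7 = 274.6
Divide by 5: 274.6 / 5 = 54.920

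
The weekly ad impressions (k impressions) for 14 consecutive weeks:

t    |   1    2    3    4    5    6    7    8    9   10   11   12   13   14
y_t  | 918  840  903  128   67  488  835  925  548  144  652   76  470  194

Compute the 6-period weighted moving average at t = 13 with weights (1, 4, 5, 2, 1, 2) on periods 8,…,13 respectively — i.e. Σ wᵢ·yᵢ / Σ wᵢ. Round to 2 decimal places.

Weighted sum: 1·925 + 4·548 + 5·144 + 2·652 + 1·76 + 2·470 = 925 + 2192 + 720 + 1304 + 76 + 940 = 6157
Weight total: 1 + 4 + 5 + 2 + 1 + 2 = 15
WMA = 6157 / 15 = 410.47

410.47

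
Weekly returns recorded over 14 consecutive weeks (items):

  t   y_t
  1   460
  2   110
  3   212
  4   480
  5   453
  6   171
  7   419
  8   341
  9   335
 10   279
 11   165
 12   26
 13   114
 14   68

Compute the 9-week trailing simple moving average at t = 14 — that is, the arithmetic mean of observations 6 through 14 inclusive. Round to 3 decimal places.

213.111

Sum of periods 6–14: 171 + 419 + 341 + 335 + 279 + 165 + 26 + 114 + 68 = 1918
Divide by 9: 1918 / 9 = 213.111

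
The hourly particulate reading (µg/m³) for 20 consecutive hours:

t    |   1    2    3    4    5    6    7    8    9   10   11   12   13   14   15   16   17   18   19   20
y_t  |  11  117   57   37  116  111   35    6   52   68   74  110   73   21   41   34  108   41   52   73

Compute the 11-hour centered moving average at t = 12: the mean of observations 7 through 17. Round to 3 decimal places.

56.545

Sum of periods 7–17: 35 + 6 + 52 + 68 + 74 + 110 + 73 + 21 + 41 + 34 + 108 = 622
Divide by 11: 622 / 11 = 56.545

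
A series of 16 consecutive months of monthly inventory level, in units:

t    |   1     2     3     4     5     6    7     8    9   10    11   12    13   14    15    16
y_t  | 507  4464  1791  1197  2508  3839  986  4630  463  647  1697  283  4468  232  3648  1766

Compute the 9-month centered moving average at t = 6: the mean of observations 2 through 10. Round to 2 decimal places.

Sum of periods 2–10: 4464 + 1791 + 1197 + 2508 + 3839 + 986 + 4630 + 463 + 647 = 20525
Divide by 9: 20525 / 9 = 2280.56

2280.56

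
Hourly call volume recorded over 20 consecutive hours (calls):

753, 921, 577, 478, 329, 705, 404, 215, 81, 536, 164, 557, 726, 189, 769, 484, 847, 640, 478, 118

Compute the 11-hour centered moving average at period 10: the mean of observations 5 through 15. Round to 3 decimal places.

425.000

Sum of periods 5–15: 329 + 705 + 404 + 215 + 81 + 536 + 164 + 557 + 726 + 189 + 769 = 4675
Divide by 11: 4675 / 11 = 425.000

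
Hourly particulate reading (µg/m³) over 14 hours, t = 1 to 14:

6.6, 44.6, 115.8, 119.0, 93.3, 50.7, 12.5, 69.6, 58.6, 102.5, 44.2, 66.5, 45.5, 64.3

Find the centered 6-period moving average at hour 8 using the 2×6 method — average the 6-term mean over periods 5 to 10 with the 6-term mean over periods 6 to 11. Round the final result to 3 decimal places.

Sum over 5–10: 93.3 + 50.7 + 12.5 + 69.6 + 58.6 + 102.5 = 387.2
Sum over 6–11: 50.7 + 12.5 + 69.6 + 58.6 + 102.5 + 44.2 = 338.1
CMA at t=8 = (387.2 + 338.1) / (2·6) = 725.3 / 12 = 60.442

60.442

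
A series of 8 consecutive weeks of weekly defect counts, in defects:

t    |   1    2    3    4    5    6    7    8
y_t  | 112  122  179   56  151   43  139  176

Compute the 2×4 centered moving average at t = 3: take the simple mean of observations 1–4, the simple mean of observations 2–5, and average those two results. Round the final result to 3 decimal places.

Sum over 1–4: 112 + 122 + 179 + 56 = 469
Sum over 2–5: 122 + 179 + 56 + 151 = 508
CMA at t=3 = (469 + 508) / (2·4) = 977 / 8 = 122.125

122.125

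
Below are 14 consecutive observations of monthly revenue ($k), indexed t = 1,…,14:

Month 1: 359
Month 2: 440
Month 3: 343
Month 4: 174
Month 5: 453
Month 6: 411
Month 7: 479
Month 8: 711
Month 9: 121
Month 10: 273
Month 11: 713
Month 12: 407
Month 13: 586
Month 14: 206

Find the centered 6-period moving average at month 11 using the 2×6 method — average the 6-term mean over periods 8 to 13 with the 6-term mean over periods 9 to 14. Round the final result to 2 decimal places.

Sum over 8–13: 711 + 121 + 273 + 713 + 407 + 586 = 2811
Sum over 9–14: 121 + 273 + 713 + 407 + 586 + 206 = 2306
CMA at t=11 = (2811 + 2306) / (2·6) = 5117 / 12 = 426.42

426.42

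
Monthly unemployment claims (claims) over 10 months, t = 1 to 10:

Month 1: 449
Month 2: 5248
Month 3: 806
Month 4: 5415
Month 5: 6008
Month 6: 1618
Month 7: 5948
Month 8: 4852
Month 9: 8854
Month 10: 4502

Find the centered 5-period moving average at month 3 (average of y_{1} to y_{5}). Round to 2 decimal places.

3585.20

Sum of periods 1–5: 449 + 5248 + 806 + 5415 + 6008 = 17926
Divide by 5: 17926 / 5 = 3585.20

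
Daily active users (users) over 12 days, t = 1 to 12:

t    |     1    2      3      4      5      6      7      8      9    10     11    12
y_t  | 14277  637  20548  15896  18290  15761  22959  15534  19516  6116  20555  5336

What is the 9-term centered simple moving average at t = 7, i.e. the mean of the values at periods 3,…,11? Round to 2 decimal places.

Sum of periods 3–11: 20548 + 15896 + 18290 + 15761 + 22959 + 15534 + 19516 + 6116 + 20555 = 155175
Divide by 9: 155175 / 9 = 17241.67

17241.67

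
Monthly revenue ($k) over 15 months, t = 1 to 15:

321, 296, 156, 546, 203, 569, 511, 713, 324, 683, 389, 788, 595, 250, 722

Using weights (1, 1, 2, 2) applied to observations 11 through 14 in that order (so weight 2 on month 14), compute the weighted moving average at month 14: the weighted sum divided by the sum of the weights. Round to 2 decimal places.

Weighted sum: 1·389 + 1·788 + 2·595 + 2·250 = 389 + 788 + 1190 + 500 = 2867
Weight total: 1 + 1 + 2 + 2 = 6
WMA = 2867 / 6 = 477.83

477.83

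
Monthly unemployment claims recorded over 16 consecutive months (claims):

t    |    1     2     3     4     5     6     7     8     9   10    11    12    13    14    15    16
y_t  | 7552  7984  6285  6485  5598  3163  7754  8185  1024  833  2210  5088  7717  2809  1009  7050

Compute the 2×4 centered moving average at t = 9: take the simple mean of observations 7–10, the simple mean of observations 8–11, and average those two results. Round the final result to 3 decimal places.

3756.000

Sum over 7–10: 7754 + 8185 + 1024 + 833 = 17796
Sum over 8–11: 8185 + 1024 + 833 + 2210 = 12252
CMA at t=9 = (17796 + 12252) / (2·4) = 30048 / 8 = 3756.000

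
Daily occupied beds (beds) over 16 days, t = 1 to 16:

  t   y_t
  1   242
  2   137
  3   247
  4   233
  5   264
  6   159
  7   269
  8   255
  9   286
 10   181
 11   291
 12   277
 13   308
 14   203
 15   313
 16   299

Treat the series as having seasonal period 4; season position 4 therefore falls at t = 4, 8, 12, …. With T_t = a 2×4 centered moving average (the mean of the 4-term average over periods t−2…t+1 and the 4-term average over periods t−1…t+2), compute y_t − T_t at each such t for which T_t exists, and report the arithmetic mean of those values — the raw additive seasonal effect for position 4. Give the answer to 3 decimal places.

Season position 4 occurs at t = 4, 8, 12 (where T_t is defined).
t=4: T_4 = 223.00000; y_4 − T_4 = 233 − 223.00000 = 10.00000
t=8: T_8 = 245.00000; y_8 − T_8 = 255 − 245.00000 = 10.00000
t=12: T_12 = 267.00000; y_12 − T_12 = 277 − 267.00000 = 10.00000
Mean deviation: (10.00000 + 10.00000 + 10.00000) / 3 = 10.000

10.000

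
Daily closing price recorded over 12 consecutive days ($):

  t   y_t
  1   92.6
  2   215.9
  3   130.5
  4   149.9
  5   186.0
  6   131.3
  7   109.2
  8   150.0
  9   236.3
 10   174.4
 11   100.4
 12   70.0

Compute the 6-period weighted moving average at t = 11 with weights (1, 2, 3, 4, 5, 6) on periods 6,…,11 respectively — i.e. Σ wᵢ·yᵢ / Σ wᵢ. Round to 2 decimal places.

153.30

Weighted sum: 1·131.3 + 2·109.2 + 3·150.0 + 4·236.3 + 5·174.4 + 6·100.4 = 131.3 + 218.4 + 450.0 + 945.2 + 872.0 + 602.4 = 3219.3
Weight total: 1 + 2 + 3 + 4 + 5 + 6 = 21
WMA = 3219.3 / 21 = 153.30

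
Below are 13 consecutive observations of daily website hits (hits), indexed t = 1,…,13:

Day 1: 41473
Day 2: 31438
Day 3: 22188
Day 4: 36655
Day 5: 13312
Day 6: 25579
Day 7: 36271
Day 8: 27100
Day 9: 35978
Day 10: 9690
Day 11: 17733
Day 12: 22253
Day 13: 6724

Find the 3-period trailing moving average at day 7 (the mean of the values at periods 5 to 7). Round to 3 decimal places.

25054.000

Sum of periods 5–7: 13312 + 25579 + 36271 = 75162
Divide by 3: 75162 / 3 = 25054.000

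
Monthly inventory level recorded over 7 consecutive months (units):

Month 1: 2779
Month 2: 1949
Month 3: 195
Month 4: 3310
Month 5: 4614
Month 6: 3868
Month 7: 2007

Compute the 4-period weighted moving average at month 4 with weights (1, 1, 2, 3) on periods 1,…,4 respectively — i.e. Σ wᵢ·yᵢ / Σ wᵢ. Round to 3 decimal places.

2149.714

Weighted sum: 1·2779 + 1·1949 + 2·195 + 3·3310 = 2779 + 1949 + 390 + 9930 = 15048
Weight total: 1 + 1 + 2 + 3 = 7
WMA = 15048 / 7 = 2149.714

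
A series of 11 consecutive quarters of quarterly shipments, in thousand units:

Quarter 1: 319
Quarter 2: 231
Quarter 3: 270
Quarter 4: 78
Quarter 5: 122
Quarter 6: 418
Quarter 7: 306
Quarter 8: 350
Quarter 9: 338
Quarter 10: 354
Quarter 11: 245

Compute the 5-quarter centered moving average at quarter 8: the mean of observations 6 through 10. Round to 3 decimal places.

353.200

Sum of periods 6–10: 418 + 306 + 350 + 338 + 354 = 1766
Divide by 5: 1766 / 5 = 353.200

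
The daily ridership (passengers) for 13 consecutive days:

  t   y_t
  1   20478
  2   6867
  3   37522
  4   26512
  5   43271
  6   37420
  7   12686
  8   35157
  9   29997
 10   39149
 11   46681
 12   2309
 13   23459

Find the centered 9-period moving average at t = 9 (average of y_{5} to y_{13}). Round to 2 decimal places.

30014.33

Sum of periods 5–13: 43271 + 37420 + 12686 + 35157 + 29997 + 39149 + 46681 + 2309 + 23459 = 270129
Divide by 9: 270129 / 9 = 30014.33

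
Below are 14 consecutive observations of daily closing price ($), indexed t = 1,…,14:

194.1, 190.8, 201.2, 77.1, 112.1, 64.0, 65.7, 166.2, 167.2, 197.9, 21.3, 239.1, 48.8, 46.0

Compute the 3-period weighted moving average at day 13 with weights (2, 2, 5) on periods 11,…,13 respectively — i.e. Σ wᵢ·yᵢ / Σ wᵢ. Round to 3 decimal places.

84.978

Weighted sum: 2·21.3 + 2·239.1 + 5·48.8 = 42.6 + 478.2 + 244.0 = 764.8
Weight total: 2 + 2 + 5 = 9
WMA = 764.8 / 9 = 84.978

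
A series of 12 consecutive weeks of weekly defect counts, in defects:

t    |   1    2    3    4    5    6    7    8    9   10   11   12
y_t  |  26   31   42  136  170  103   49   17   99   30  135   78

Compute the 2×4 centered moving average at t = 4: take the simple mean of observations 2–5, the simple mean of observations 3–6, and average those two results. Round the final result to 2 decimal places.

103.75

Sum over 2–5: 31 + 42 + 136 + 170 = 379
Sum over 3–6: 42 + 136 + 170 + 103 = 451
CMA at t=4 = (379 + 451) / (2·4) = 830 / 8 = 103.75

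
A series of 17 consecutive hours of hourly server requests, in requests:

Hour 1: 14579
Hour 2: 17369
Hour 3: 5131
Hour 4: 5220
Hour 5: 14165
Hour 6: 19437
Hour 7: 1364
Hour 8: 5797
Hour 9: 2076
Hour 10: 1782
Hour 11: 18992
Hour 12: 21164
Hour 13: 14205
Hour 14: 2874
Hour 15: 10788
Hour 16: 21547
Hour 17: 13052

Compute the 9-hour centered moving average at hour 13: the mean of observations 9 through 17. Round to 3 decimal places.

Sum of periods 9–17: 2076 + 1782 + 18992 + 21164 + 14205 + 2874 + 10788 + 21547 + 13052 = 106480
Divide by 9: 106480 / 9 = 11831.111

11831.111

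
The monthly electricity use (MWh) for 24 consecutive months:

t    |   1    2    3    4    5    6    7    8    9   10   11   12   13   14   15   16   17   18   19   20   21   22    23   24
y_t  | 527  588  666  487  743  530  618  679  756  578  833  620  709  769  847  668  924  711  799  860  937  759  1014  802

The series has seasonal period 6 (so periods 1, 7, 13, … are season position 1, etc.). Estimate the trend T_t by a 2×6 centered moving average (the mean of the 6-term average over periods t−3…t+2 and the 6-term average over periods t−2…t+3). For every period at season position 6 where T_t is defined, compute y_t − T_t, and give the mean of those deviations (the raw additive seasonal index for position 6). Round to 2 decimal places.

-98.14

Season position 6 occurs at t = 6, 12, 18 (where T_t is defined).
t=6: T_6 = 628.0000; y_6 − T_6 = 530 − 628.0000 = -98.0000
t=12: T_12 = 718.4167; y_12 − T_12 = 620 − 718.4167 = -98.4167
t=18: T_18 = 809.0000; y_18 − T_18 = 711 − 809.0000 = -98.0000
Mean deviation: (-98.0000 + -98.4167 + -98.0000) / 3 = -98.14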